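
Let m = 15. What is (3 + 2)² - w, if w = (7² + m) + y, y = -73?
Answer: 34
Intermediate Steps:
w = -9 (w = (7² + 15) - 73 = (49 + 15) - 73 = 64 - 73 = -9)
(3 + 2)² - w = (3 + 2)² - 1*(-9) = 5² + 9 = 25 + 9 = 34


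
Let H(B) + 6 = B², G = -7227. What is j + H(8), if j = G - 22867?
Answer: -30036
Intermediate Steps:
H(B) = -6 + B²
j = -30094 (j = -7227 - 22867 = -30094)
j + H(8) = -30094 + (-6 + 8²) = -30094 + (-6 + 64) = -30094 + 58 = -30036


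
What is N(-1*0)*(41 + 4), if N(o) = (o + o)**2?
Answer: 0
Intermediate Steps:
N(o) = 4*o**2 (N(o) = (2*o)**2 = 4*o**2)
N(-1*0)*(41 + 4) = (4*(-1*0)**2)*(41 + 4) = (4*0**2)*45 = (4*0)*45 = 0*45 = 0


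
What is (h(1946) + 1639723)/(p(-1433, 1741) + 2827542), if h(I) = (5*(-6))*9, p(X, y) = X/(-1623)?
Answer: 2660832219/4589102099 ≈ 0.57981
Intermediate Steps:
p(X, y) = -X/1623 (p(X, y) = X*(-1/1623) = -X/1623)
h(I) = -270 (h(I) = -30*9 = -270)
(h(1946) + 1639723)/(p(-1433, 1741) + 2827542) = (-270 + 1639723)/(-1/1623*(-1433) + 2827542) = 1639453/(1433/1623 + 2827542) = 1639453/(4589102099/1623) = 1639453*(1623/4589102099) = 2660832219/4589102099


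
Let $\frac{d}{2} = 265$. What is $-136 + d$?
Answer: $394$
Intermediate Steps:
$d = 530$ ($d = 2 \cdot 265 = 530$)
$-136 + d = -136 + 530 = 394$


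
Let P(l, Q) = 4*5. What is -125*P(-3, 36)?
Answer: -2500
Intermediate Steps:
P(l, Q) = 20
-125*P(-3, 36) = -125*20 = -2500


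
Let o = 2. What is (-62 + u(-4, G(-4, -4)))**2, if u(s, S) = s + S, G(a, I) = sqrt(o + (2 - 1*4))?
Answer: 4356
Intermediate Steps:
G(a, I) = 0 (G(a, I) = sqrt(2 + (2 - 1*4)) = sqrt(2 + (2 - 4)) = sqrt(2 - 2) = sqrt(0) = 0)
u(s, S) = S + s
(-62 + u(-4, G(-4, -4)))**2 = (-62 + (0 - 4))**2 = (-62 - 4)**2 = (-66)**2 = 4356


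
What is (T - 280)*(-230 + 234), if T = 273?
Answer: -28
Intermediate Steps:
(T - 280)*(-230 + 234) = (273 - 280)*(-230 + 234) = -7*4 = -28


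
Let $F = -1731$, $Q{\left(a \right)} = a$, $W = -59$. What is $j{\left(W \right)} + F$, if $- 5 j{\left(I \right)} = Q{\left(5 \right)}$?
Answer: $-1732$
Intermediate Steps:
$j{\left(I \right)} = -1$ ($j{\left(I \right)} = \left(- \frac{1}{5}\right) 5 = -1$)
$j{\left(W \right)} + F = -1 - 1731 = -1732$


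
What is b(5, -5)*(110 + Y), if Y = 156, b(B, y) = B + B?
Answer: 2660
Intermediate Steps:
b(B, y) = 2*B
b(5, -5)*(110 + Y) = (2*5)*(110 + 156) = 10*266 = 2660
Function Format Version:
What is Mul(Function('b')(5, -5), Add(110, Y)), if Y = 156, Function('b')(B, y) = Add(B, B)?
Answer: 2660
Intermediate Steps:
Function('b')(B, y) = Mul(2, B)
Mul(Function('b')(5, -5), Add(110, Y)) = Mul(Mul(2, 5), Add(110, 156)) = Mul(10, 266) = 2660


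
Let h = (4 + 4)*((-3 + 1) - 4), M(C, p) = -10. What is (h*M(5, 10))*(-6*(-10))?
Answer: 28800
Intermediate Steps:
h = -48 (h = 8*(-2 - 4) = 8*(-6) = -48)
(h*M(5, 10))*(-6*(-10)) = (-48*(-10))*(-6*(-10)) = 480*60 = 28800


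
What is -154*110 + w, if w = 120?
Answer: -16820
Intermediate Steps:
-154*110 + w = -154*110 + 120 = -16940 + 120 = -16820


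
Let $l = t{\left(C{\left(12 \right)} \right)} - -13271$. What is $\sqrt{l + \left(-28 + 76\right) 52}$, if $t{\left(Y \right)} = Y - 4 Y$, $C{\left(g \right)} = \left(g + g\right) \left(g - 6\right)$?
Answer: $\sqrt{15335} \approx 123.83$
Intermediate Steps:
$C{\left(g \right)} = 2 g \left(-6 + g\right)$
$t{\left(Y \right)} = - 3 Y$
$l = 12839$ ($l = - 3 \cdot 2 \cdot 12 \left(-6 + 12\right) - -13271 = - 3 \cdot 2 \cdot 12 \cdot 6 + 13271 = \left(-3\right) 144 + 13271 = -432 + 13271 = 12839$)
$\sqrt{l + \left(-28 + 76\right) 52} = \sqrt{12839 + \left(-28 + 76\right) 52} = \sqrt{12839 + 48 \cdot 52} = \sqrt{12839 + 2496} = \sqrt{15335}$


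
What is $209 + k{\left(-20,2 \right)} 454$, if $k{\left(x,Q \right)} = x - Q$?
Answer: $-9779$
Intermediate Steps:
$209 + k{\left(-20,2 \right)} 454 = 209 + \left(-20 - 2\right) 454 = 209 - 9988 = -9779$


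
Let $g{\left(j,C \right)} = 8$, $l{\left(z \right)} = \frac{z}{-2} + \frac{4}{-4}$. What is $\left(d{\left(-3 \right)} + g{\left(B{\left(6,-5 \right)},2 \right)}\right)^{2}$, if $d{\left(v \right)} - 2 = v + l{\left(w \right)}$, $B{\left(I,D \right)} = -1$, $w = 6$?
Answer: $9$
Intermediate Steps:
$l{\left(z \right)} = -1 - \frac{z}{2}$ ($l{\left(z \right)} = z \left(- \frac{1}{2}\right) + 4 \left(- \frac{1}{4}\right) = - \frac{z}{2} - 1 = -1 - \frac{z}{2}$)
$d{\left(v \right)} = -2 + v$ ($d{\left(v \right)} = 2 + \left(v - 4\right) = 2 + \left(-4 + v\right) = -2 + v$)
$\left(d{\left(-3 \right)} + g{\left(B{\left(6,-5 \right)},2 \right)}\right)^{2} = \left(\left(-2 - 3\right) + 8\right)^{2} = \left(-5 + 8\right)^{2} = 3^{2} = 9$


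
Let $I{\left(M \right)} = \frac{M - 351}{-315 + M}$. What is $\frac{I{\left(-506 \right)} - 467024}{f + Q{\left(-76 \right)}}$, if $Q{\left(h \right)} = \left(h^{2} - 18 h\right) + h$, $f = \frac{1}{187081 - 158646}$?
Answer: $- \frac{10902713959445}{165003415001} \approx -66.076$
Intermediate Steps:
$I{\left(M \right)} = \frac{-351 + M}{-315 + M}$
$f = \frac{1}{28435} \approx 3.5168 \cdot 10^{-5}$
$Q{\left(h \right)} = h^{2} - 17 h$
$\frac{I{\left(-506 \right)} - 467024}{f + Q{\left(-76 \right)}} = \frac{\frac{-351 - 506}{-315 - 506} - 467024}{\frac{1}{28435} - 76 \left(-17 - 76\right)} = \frac{\frac{1}{-821} \left(-857\right) - 467024}{\frac{1}{28435} - -7068} = \frac{\left(- \frac{1}{821}\right) \left(-857\right) - 467024}{\frac{1}{28435} + 7068} = \frac{\frac{857}{821} - 467024}{\frac{200978581}{28435}} = \left(- \frac{383425847}{821}\right) \frac{28435}{200978581} = - \frac{10902713959445}{165003415001}$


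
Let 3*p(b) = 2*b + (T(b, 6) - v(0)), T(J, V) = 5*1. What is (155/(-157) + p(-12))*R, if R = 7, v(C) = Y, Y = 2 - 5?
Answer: -20839/471 ≈ -44.244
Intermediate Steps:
Y = -3
v(C) = -3
T(J, V) = 5
p(b) = 8/3 + 2*b/3 (p(b) = (2*b + (5 - 1*(-3)))/3 = (2*b + (5 + 3))/3 = (2*b + 8)/3 = (8 + 2*b)/3 = 8/3 + 2*b/3)
(155/(-157) + p(-12))*R = (155/(-157) + (8/3 + (⅔)*(-12)))*7 = (155*(-1/157) + (8/3 - 8))*7 = (-155/157 - 16/3)*7 = -2977/471*7 = -20839/471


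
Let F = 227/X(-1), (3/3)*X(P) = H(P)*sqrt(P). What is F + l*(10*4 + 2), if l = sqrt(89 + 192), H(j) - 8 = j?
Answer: 42*sqrt(281) - 227*I/7 ≈ 704.05 - 32.429*I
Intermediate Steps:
H(j) = 8 + j
X(P) = sqrt(P)*(8 + P) (X(P) = (8 + P)*sqrt(P) = sqrt(P)*(8 + P))
F = -227*I/7 (F = 227/((sqrt(-1)*(8 - 1))) = 227/((I*7)) = 227/((7*I)) = 227*(-I/7) = -227*I/7 ≈ -32.429*I)
l = sqrt(281) ≈ 16.763
F + l*(10*4 + 2) = -227*I/7 + sqrt(281)*(10*4 + 2) = -227*I/7 + sqrt(281)*(40 + 2) = -227*I/7 + sqrt(281)*42 = -227*I/7 + 42*sqrt(281) = 42*sqrt(281) - 227*I/7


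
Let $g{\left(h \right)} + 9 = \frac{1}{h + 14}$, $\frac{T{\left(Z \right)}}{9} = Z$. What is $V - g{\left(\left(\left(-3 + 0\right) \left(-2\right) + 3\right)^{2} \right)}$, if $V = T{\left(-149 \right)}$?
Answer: $- \frac{126541}{95} \approx -1332.0$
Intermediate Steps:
$T{\left(Z \right)} = 9 Z$
$V = -1341$ ($V = 9 \left(-149\right) = -1341$)
$g{\left(h \right)} = -9 + \frac{1}{14 + h}$ ($g{\left(h \right)} = -9 + \frac{1}{h + 14} = -9 + \frac{1}{14 + h}$)
$V - g{\left(\left(\left(-3 + 0\right) \left(-2\right) + 3\right)^{2} \right)} = -1341 - \frac{-125 - 9 \left(\left(-3 + 0\right) \left(-2\right) + 3\right)^{2}}{14 + \left(\left(-3 + 0\right) \left(-2\right) + 3\right)^{2}} = -1341 - \frac{-125 - 9 \left(\left(-3\right) \left(-2\right) + 3\right)^{2}}{14 + \left(\left(-3\right) \left(-2\right) + 3\right)^{2}} = -1341 - \frac{-125 - 9 \left(6 + 3\right)^{2}}{14 + \left(6 + 3\right)^{2}} = -1341 - \frac{-125 - 9 \cdot 9^{2}}{14 + 9^{2}} = -1341 - \frac{-125 - 729}{14 + 81} = -1341 - \frac{-125 - 729}{95} = -1341 - \frac{1}{95} \left(-854\right) = -1341 - - \frac{854}{95} = -1341 + \frac{854}{95} = - \frac{126541}{95}$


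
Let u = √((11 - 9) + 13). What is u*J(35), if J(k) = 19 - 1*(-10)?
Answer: 29*√15 ≈ 112.32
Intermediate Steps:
J(k) = 29 (J(k) = 19 + 10 = 29)
u = √15 (u = √(2 + 13) = √15 ≈ 3.8730)
u*J(35) = √15*29 = 29*√15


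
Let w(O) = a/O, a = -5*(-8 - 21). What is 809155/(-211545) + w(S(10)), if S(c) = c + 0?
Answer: 903299/84618 ≈ 10.675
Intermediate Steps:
S(c) = c
a = 145 (a = -5*(-29) = 145)
w(O) = 145/O
809155/(-211545) + w(S(10)) = 809155/(-211545) + 145/10 = 809155*(-1/211545) + 145*(⅒) = -161831/42309 + 29/2 = 903299/84618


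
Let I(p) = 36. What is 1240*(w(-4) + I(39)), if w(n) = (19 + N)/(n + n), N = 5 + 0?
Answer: 40920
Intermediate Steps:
N = 5
w(n) = 12/n (w(n) = (19 + 5)/(n + n) = 24/((2*n)) = 24*(1/(2*n)) = 12/n)
1240*(w(-4) + I(39)) = 1240*(12/(-4) + 36) = 1240*(12*(-1/4) + 36) = 1240*(-3 + 36) = 1240*33 = 40920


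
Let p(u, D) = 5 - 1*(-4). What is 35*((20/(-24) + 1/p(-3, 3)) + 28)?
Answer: 17185/18 ≈ 954.72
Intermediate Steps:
p(u, D) = 9 (p(u, D) = 5 + 4 = 9)
35*((20/(-24) + 1/p(-3, 3)) + 28) = 35*((20/(-24) + 1/9) + 28) = 35*((20*(-1/24) + 1*(1/9)) + 28) = 35*((-5/6 + 1/9) + 28) = 35*(-13/18 + 28) = 35*(491/18) = 17185/18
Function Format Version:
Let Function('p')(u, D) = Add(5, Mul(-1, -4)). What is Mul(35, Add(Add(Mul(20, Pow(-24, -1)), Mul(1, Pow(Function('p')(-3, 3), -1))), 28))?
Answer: Rational(17185, 18) ≈ 954.72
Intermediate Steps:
Function('p')(u, D) = 9 (Function('p')(u, D) = Add(5, 4) = 9)
Mul(35, Add(Add(Mul(20, Pow(-24, -1)), Mul(1, Pow(Function('p')(-3, 3), -1))), 28)) = Mul(35, Add(Add(Mul(20, Pow(-24, -1)), Mul(1, Pow(9, -1))), 28)) = Mul(35, Add(Add(Mul(20, Rational(-1, 24)), Mul(1, Rational(1, 9))), 28)) = Mul(35, Add(Add(Rational(-5, 6), Rational(1, 9)), 28)) = Mul(35, Add(Rational(-13, 18), 28)) = Mul(35, Rational(491, 18)) = Rational(17185, 18)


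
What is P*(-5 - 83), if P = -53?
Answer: 4664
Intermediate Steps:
P*(-5 - 83) = -53*(-5 - 83) = -53*(-88) = 4664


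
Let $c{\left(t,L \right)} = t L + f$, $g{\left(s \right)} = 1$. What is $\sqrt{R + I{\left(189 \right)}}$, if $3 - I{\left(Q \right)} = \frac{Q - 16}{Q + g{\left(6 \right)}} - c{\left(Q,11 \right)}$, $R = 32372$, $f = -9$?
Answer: $\frac{3 \sqrt{138159070}}{190} \approx 185.59$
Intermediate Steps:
$c{\left(t,L \right)} = -9 + L t$ ($c{\left(t,L \right)} = t L - 9 = L t - 9 = -9 + L t$)
$I{\left(Q \right)} = -6 + 11 Q - \frac{-16 + Q}{1 + Q}$ ($I{\left(Q \right)} = 3 - \left(\frac{Q - 16}{Q + 1} - \left(-9 + 11 Q\right)\right) = 3 - \left(\frac{-16 + Q}{1 + Q} - \left(-9 + 11 Q\right)\right) = 3 - \left(9 - 11 Q + \frac{-16 + Q}{1 + Q}\right) = -6 + 11 Q - \frac{-16 + Q}{1 + Q}$)
$\sqrt{R + I{\left(189 \right)}} = \sqrt{32372 + \frac{10 + 4 \cdot 189 + 11 \cdot 189^{2}}{1 + 189}} = \sqrt{32372 + \frac{10 + 756 + 11 \cdot 35721}{190}} = \sqrt{32372 + \frac{10 + 756 + 392931}{190}} = \sqrt{32372 + \frac{1}{190} \cdot 393697} = \sqrt{32372 + \frac{393697}{190}} = \sqrt{\frac{6544377}{190}} = \frac{3 \sqrt{138159070}}{190}$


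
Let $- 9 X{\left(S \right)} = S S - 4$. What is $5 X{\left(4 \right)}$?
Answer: $- \frac{20}{3} \approx -6.6667$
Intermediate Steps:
$X{\left(S \right)} = \frac{4}{9} - \frac{S^{2}}{9}$ ($X{\left(S \right)} = - \frac{S S - 4}{9} = - \frac{S^{2} - 4}{9} = - \frac{-4 + S^{2}}{9} = \frac{4}{9} - \frac{S^{2}}{9}$)
$5 X{\left(4 \right)} = 5 \left(\frac{4}{9} - \frac{4^{2}}{9}\right) = 5 \left(\frac{4}{9} - \frac{16}{9}\right) = 5 \left(- \frac{4}{3}\right) = - \frac{20}{3}$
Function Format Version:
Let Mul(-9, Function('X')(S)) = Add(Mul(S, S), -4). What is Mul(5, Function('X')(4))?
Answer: Rational(-20, 3) ≈ -6.6667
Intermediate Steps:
Function('X')(S) = Add(Rational(4, 9), Mul(Rational(-1, 9), Pow(S, 2))) (Function('X')(S) = Mul(Rational(-1, 9), Add(Mul(S, S), -4)) = Mul(Rational(-1, 9), Add(Pow(S, 2), -4)) = Mul(Rational(-1, 9), Add(-4, Pow(S, 2))) = Add(Rational(4, 9), Mul(Rational(-1, 9), Pow(S, 2))))
Mul(5, Function('X')(4)) = Mul(5, Add(Rational(4, 9), Mul(Rational(-1, 9), Pow(4, 2)))) = Mul(5, Add(Rational(4, 9), Mul(Rational(-1, 9), 16))) = Mul(5, Add(Rational(4, 9), Rational(-16, 9))) = Mul(5, Rational(-4, 3)) = Rational(-20, 3)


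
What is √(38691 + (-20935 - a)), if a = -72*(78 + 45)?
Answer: 2*√6653 ≈ 163.13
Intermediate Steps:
a = -8856 (a = -72*123 = -8856)
√(38691 + (-20935 - a)) = √(38691 + (-20935 - 1*(-8856))) = √(38691 + (-20935 + 8856)) = √(38691 - 12079) = √26612 = 2*√6653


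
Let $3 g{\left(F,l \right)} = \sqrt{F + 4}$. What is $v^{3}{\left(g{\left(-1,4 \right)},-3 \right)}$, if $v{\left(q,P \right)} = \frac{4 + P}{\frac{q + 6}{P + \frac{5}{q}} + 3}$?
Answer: $\frac{343042830}{9116230969} - \frac{125052822 \sqrt{3}}{9116230969} \approx 0.01387$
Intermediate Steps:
$g{\left(F,l \right)} = \frac{\sqrt{4 + F}}{3}$ ($g{\left(F,l \right)} = \frac{\sqrt{F + 4}}{3} = \frac{\sqrt{4 + F}}{3}$)
$v{\left(q,P \right)} = \frac{4 + P}{3 + \frac{6 + q}{P + \frac{5}{q}}}$ ($v{\left(q,P \right)} = \frac{4 + P}{\frac{6 + q}{P + \frac{5}{q}} + 3} = \frac{4 + P}{3 + \frac{6 + q}{P + \frac{5}{q}}}$)
$v^{3}{\left(g{\left(-1,4 \right)},-3 \right)} = \left(\frac{20 + 5 \left(-3\right) + \frac{\sqrt{4 - 1}}{3} \left(-3\right)^{2} + 4 \left(-3\right) \frac{\sqrt{4 - 1}}{3}}{15 + \left(\frac{\sqrt{4 - 1}}{3}\right)^{2} + 6 \frac{\sqrt{4 - 1}}{3} + 3 \left(-3\right) \frac{\sqrt{4 - 1}}{3}}\right)^{3} = \left(\frac{20 - 15 + \frac{\sqrt{3}}{3} \cdot 9 + 4 \left(-3\right) \frac{\sqrt{3}}{3}}{15 + \left(\frac{\sqrt{3}}{3}\right)^{2} + 6 \frac{\sqrt{3}}{3} + 3 \left(-3\right) \frac{\sqrt{3}}{3}}\right)^{3} = \left(\frac{20 - 15 + 3 \sqrt{3} - 4 \sqrt{3}}{15 + \frac{1}{3} + 2 \sqrt{3} - 3 \sqrt{3}}\right)^{3} = \left(\frac{5 - \sqrt{3}}{\frac{46}{3} - \sqrt{3}}\right)^{3} = \frac{\left(5 - \sqrt{3}\right)^{3}}{\left(\frac{46}{3} - \sqrt{3}\right)^{3}}$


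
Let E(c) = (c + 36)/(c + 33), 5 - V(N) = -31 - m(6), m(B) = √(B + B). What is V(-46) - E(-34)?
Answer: 38 + 2*√3 ≈ 41.464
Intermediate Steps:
m(B) = √2*√B (m(B) = √(2*B) = √2*√B)
V(N) = 36 + 2*√3 (V(N) = 5 - (-31 - √2*√6) = 5 - (-31 - 2*√3) = 5 + (31 + 2*√3) = 36 + 2*√3)
E(c) = (36 + c)/(33 + c)
V(-46) - E(-34) = (36 + 2*√3) - (36 - 34)/(33 - 34) = (36 + 2*√3) - 2/(-1) = (36 + 2*√3) - (-1)*2 = (36 + 2*√3) - 1*(-2) = (36 + 2*√3) + 2 = 38 + 2*√3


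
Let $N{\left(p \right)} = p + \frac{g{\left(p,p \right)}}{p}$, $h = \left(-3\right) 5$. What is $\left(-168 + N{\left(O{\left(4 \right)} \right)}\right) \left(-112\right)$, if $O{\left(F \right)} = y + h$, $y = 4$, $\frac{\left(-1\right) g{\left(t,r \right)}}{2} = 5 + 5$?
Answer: $\frac{218288}{11} \approx 19844.0$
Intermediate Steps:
$g{\left(t,r \right)} = -20$ ($g{\left(t,r \right)} = - 2 \left(5 + 5\right) = \left(-2\right) 10 = -20$)
$h = -15$
$O{\left(F \right)} = -11$ ($O{\left(F \right)} = 4 - 15 = -11$)
$N{\left(p \right)} = p - \frac{20}{p}$
$\left(-168 + N{\left(O{\left(4 \right)} \right)}\right) \left(-112\right) = \left(-168 - \left(11 + \frac{20}{-11}\right)\right) \left(-112\right) = \left(-168 - \frac{101}{11}\right) \left(-112\right) = \left(- \frac{1949}{11}\right) \left(-112\right) = \frac{218288}{11}$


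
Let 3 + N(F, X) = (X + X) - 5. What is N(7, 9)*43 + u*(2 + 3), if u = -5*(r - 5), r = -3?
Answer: 630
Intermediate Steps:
N(F, X) = -8 + 2*X (N(F, X) = -3 + ((X + X) - 5) = -3 + (2*X - 5) = -3 + (-5 + 2*X) = -8 + 2*X)
u = 40 (u = -5*(-3 - 5) = -5*(-8) = 40)
N(7, 9)*43 + u*(2 + 3) = (-8 + 2*9)*43 + 40*(2 + 3) = (-8 + 18)*43 + 40*5 = 10*43 + 200 = 430 + 200 = 630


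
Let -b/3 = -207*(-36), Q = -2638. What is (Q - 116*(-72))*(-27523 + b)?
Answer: -285008606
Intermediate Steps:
b = -22356 (b = -(-621)*(-36) = -3*7452 = -22356)
(Q - 116*(-72))*(-27523 + b) = (-2638 - 116*(-72))*(-27523 - 22356) = (-2638 + 8352)*(-49879) = 5714*(-49879) = -285008606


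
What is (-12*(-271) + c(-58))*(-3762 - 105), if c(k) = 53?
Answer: -12780435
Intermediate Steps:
(-12*(-271) + c(-58))*(-3762 - 105) = (-12*(-271) + 53)*(-3762 - 105) = (3252 + 53)*(-3867) = 3305*(-3867) = -12780435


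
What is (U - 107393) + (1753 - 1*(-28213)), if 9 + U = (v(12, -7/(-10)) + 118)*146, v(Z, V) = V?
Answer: -300529/5 ≈ -60106.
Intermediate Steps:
U = 86606/5 (U = -9 + (-7/(-10) + 118)*146 = -9 + (-7*(-⅒) + 118)*146 = -9 + (7/10 + 118)*146 = -9 + (1187/10)*146 = -9 + 86651/5 = 86606/5 ≈ 17321.)
(U - 107393) + (1753 - 1*(-28213)) = (86606/5 - 107393) + (1753 - 1*(-28213)) = -450359/5 + (1753 + 28213) = -450359/5 + 29966 = -300529/5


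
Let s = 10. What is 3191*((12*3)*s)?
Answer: 1148760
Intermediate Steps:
3191*((12*3)*s) = 3191*((12*3)*10) = 3191*(36*10) = 3191*360 = 1148760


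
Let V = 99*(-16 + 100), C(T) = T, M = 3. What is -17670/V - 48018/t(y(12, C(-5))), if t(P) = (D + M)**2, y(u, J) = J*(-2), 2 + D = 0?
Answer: -66555893/1386 ≈ -48020.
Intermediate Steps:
D = -2 (D = -2 + 0 = -2)
y(u, J) = -2*J
V = 8316 (V = 99*84 = 8316)
t(P) = 1 (t(P) = (-2 + 3)**2 = 1**2 = 1)
-17670/V - 48018/t(y(12, C(-5))) = -17670/8316 - 48018/1 = -17670*1/8316 - 48018*1 = -2945/1386 - 48018 = -66555893/1386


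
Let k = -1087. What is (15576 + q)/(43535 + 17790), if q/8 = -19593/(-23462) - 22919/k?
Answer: 200854967548/781991686025 ≈ 0.25685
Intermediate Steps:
q = 2236092676/12751597 (q = 8*(-19593/(-23462) - 22919/(-1087)) = 8*(-19593*(-1/23462) - 22919*(-1/1087)) = 8*(19593/23462 + 22919/1087) = 8*(559023169/25503194) = 2236092676/12751597 ≈ 175.36)
(15576 + q)/(43535 + 17790) = (15576 + 2236092676/12751597)/(43535 + 17790) = (200854967548/12751597)/61325 = (200854967548/12751597)*(1/61325) = 200854967548/781991686025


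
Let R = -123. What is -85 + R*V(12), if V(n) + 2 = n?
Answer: -1315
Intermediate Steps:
V(n) = -2 + n
-85 + R*V(12) = -85 - 123*(-2 + 12) = -85 - 123*10 = -85 - 1230 = -1315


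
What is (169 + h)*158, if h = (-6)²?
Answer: 32390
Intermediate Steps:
h = 36
(169 + h)*158 = (169 + 36)*158 = 205*158 = 32390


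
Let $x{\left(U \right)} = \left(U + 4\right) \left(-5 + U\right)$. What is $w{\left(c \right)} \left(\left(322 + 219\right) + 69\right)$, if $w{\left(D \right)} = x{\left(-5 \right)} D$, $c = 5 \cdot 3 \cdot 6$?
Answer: $549000$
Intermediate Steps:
$x{\left(U \right)} = \left(-5 + U\right) \left(4 + U\right)$ ($x{\left(U \right)} = \left(4 + U\right) \left(-5 + U\right) = \left(-5 + U\right) \left(4 + U\right)$)
$c = 90$ ($c = 15 \cdot 6 = 90$)
$w{\left(D \right)} = 10 D$ ($w{\left(D \right)} = \left(-20 + \left(-5\right)^{2} - -5\right) D = \left(-20 + 25 + 5\right) D = 10 D$)
$w{\left(c \right)} \left(\left(322 + 219\right) + 69\right) = 10 \cdot 90 \left(\left(322 + 219\right) + 69\right) = 900 \left(541 + 69\right) = 900 \cdot 610 = 549000$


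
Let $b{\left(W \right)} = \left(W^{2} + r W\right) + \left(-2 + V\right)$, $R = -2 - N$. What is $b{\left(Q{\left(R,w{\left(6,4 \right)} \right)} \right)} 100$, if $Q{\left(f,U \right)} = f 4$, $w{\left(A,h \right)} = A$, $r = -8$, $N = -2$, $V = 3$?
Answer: $100$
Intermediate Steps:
$R = 0$ ($R = -2 - -2 = -2 + 2 = 0$)
$Q{\left(f,U \right)} = 4 f$
$b{\left(W \right)} = 1 + W^{2} - 8 W$ ($b{\left(W \right)} = \left(W^{2} - 8 W\right) + \left(-2 + 3\right) = \left(W^{2} - 8 W\right) + 1 = 1 + W^{2} - 8 W$)
$b{\left(Q{\left(R,w{\left(6,4 \right)} \right)} \right)} 100 = \left(1 + \left(4 \cdot 0\right)^{2} - 8 \cdot 4 \cdot 0\right) 100 = \left(1 + 0^{2} - 0\right) 100 = \left(1 + 0 + 0\right) 100 = 1 \cdot 100 = 100$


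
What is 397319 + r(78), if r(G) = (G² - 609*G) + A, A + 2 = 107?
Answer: 356006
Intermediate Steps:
A = 105 (A = -2 + 107 = 105)
r(G) = 105 + G² - 609*G (r(G) = (G² - 609*G) + 105 = 105 + G² - 609*G)
397319 + r(78) = 397319 + (105 + 78² - 609*78) = 397319 + (105 + 6084 - 47502) = 397319 - 41313 = 356006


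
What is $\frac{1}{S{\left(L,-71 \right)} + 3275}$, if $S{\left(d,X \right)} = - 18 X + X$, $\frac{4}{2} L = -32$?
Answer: $\frac{1}{4482} \approx 0.00022311$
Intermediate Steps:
$L = -16$ ($L = \frac{1}{2} \left(-32\right) = -16$)
$S{\left(d,X \right)} = - 17 X$
$\frac{1}{S{\left(L,-71 \right)} + 3275} = \frac{1}{\left(-17\right) \left(-71\right) + 3275} = \frac{1}{1207 + 3275} = \frac{1}{4482}$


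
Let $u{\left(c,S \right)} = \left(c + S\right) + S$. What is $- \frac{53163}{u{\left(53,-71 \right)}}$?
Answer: $\frac{53163}{89} \approx 597.34$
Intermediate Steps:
$u{\left(c,S \right)} = c + 2 S$ ($u{\left(c,S \right)} = \left(S + c\right) + S = c + 2 S$)
$- \frac{53163}{u{\left(53,-71 \right)}} = - \frac{53163}{53 + 2 \left(-71\right)} = - \frac{53163}{53 - 142} = - \frac{53163}{-89} = \left(-53163\right) \left(- \frac{1}{89}\right) = \frac{53163}{89}$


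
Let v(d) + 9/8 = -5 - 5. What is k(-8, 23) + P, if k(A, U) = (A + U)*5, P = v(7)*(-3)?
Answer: 867/8 ≈ 108.38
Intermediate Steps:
v(d) = -89/8 (v(d) = -9/8 + (-5 - 5) = -9/8 - 10 = -89/8)
P = 267/8 (P = -89/8*(-3) = 267/8 ≈ 33.375)
k(A, U) = 5*A + 5*U
k(-8, 23) + P = (5*(-8) + 5*23) + 267/8 = (-40 + 115) + 267/8 = 75 + 267/8 = 867/8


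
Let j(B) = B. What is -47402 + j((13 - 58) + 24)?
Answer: -47423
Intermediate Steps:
-47402 + j((13 - 58) + 24) = -47402 + ((13 - 58) + 24) = -47402 + (-45 + 24) = -47402 - 21 = -47423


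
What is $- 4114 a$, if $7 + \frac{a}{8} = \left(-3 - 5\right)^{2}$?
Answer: $-1875984$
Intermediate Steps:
$a = 456$ ($a = -56 + 8 \left(-3 - 5\right)^{2} = -56 + 8 \left(-8\right)^{2} = -56 + 8 \cdot 64 = -56 + 512 = 456$)
$- 4114 a = \left(-4114\right) 456 = -1875984$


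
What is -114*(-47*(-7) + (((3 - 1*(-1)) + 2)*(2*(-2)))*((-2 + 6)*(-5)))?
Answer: -92226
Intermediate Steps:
-114*(-47*(-7) + (((3 - 1*(-1)) + 2)*(2*(-2)))*((-2 + 6)*(-5))) = -114*(329 + (((3 + 1) + 2)*(-4))*(4*(-5))) = -114*(329 + ((4 + 2)*(-4))*(-20)) = -114*(329 + (6*(-4))*(-20)) = -114*(329 - 24*(-20)) = -114*(329 + 480) = -114*809 = -92226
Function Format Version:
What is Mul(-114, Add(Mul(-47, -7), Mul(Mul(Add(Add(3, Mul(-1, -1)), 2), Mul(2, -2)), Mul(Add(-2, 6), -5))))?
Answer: -92226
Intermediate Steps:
Mul(-114, Add(Mul(-47, -7), Mul(Mul(Add(Add(3, Mul(-1, -1)), 2), Mul(2, -2)), Mul(Add(-2, 6), -5)))) = Mul(-114, Add(329, Mul(Mul(Add(Add(3, 1), 2), -4), Mul(4, -5)))) = Mul(-114, Add(329, Mul(Mul(Add(4, 2), -4), -20))) = Mul(-114, Add(329, Mul(Mul(6, -4), -20))) = Mul(-114, Add(329, Mul(-24, -20))) = Mul(-114, Add(329, 480)) = Mul(-114, 809) = -92226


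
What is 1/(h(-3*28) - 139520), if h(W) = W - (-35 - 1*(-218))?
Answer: -1/139787 ≈ -7.1537e-6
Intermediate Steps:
h(W) = -183 + W (h(W) = W - (-35 + 218) = W - 1*183 = W - 183 = -183 + W)
1/(h(-3*28) - 139520) = 1/((-183 - 3*28) - 139520) = 1/((-183 - 84) - 139520) = 1/(-267 - 139520) = 1/(-139787) = -1/139787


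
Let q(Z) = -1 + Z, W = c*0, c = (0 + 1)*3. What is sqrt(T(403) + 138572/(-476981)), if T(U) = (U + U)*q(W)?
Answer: I*sqrt(183439860946098)/476981 ≈ 28.395*I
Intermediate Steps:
c = 3 (c = 1*3 = 3)
W = 0 (W = 3*0 = 0)
T(U) = -2*U (T(U) = (U + U)*(-1 + 0) = (2*U)*(-1) = -2*U)
sqrt(T(403) + 138572/(-476981)) = sqrt(-2*403 + 138572/(-476981)) = sqrt(-806 + 138572*(-1/476981)) = sqrt(-806 - 138572/476981) = sqrt(-384585258/476981) = I*sqrt(183439860946098)/476981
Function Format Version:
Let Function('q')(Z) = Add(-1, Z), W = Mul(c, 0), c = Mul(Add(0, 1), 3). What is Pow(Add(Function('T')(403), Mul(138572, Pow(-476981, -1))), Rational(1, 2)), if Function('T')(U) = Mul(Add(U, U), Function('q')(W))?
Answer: Mul(Rational(1, 476981), I, Pow(183439860946098, Rational(1, 2))) ≈ Mul(28.395, I)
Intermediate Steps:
c = 3 (c = Mul(1, 3) = 3)
W = 0 (W = Mul(3, 0) = 0)
Function('T')(U) = Mul(-2, U) (Function('T')(U) = Mul(Add(U, U), Add(-1, 0)) = Mul(Mul(2, U), -1) = Mul(-2, U))
Pow(Add(Function('T')(403), Mul(138572, Pow(-476981, -1))), Rational(1, 2)) = Pow(Add(Mul(-2, 403), Mul(138572, Pow(-476981, -1))), Rational(1, 2)) = Pow(Add(-806, Mul(138572, Rational(-1, 476981))), Rational(1, 2)) = Pow(Add(-806, Rational(-138572, 476981)), Rational(1, 2)) = Pow(Rational(-384585258, 476981), Rational(1, 2)) = Mul(Rational(1, 476981), I, Pow(183439860946098, Rational(1, 2)))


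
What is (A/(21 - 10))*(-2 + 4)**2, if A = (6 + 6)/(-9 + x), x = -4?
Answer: -48/143 ≈ -0.33566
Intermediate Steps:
A = -12/13 (A = (6 + 6)/(-9 - 4) = 12/(-13) = 12*(-1/13) = -12/13 ≈ -0.92308)
(A/(21 - 10))*(-2 + 4)**2 = (-12/(13*(21 - 10)))*(-2 + 4)**2 = -12/13/11*2**2 = -12/13*1/11*4 = -12/143*4 = -48/143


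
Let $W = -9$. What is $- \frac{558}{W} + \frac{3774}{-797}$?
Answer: $\frac{45640}{797} \approx 57.265$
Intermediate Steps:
$- \frac{558}{W} + \frac{3774}{-797} = - \frac{558}{-9} + \frac{3774}{-797} = \left(-558\right) \left(- \frac{1}{9}\right) + 3774 \left(- \frac{1}{797}\right) = 62 - \frac{3774}{797} = \frac{45640}{797}$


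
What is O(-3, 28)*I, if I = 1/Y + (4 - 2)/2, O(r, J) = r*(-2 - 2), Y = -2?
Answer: 6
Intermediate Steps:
O(r, J) = -4*r (O(r, J) = r*(-4) = -4*r)
I = 1/2 (I = 1/(-2) + (4 - 2)/2 = 1*(-1/2) + 2*(1/2) = -1/2 + 1 = 1/2 ≈ 0.50000)
O(-3, 28)*I = -4*(-3)*(1/2) = 12*(1/2) = 6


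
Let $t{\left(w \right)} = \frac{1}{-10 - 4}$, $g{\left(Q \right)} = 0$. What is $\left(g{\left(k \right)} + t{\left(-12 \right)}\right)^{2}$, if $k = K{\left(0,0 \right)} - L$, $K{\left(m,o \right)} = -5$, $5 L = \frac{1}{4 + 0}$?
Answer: $\frac{1}{196} \approx 0.005102$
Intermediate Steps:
$L = \frac{1}{20}$ ($L = \frac{1}{5 \left(4 + 0\right)} = \frac{1}{5 \cdot 4} = \frac{1}{5} \cdot \frac{1}{4} = \frac{1}{20} \approx 0.05$)
$k = - \frac{101}{20}$ ($k = -5 - \frac{1}{20} = - \frac{101}{20} \approx -5.05$)
$t{\left(w \right)} = - \frac{1}{14}$ ($t{\left(w \right)} = \frac{1}{-14} = - \frac{1}{14}$)
$\left(g{\left(k \right)} + t{\left(-12 \right)}\right)^{2} = \left(0 - \frac{1}{14}\right)^{2} = \left(- \frac{1}{14}\right)^{2} = \frac{1}{196}$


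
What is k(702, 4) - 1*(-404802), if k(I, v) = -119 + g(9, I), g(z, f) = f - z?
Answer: 405376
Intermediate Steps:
k(I, v) = -128 + I (k(I, v) = -119 + (I - 1*9) = -119 + (I - 9) = -119 + (-9 + I) = -128 + I)
k(702, 4) - 1*(-404802) = (-128 + 702) - 1*(-404802) = 574 + 404802 = 405376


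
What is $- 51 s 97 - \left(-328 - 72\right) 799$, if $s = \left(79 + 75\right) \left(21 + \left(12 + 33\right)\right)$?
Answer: $-49961708$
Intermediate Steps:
$s = 10164$ ($s = 154 \left(21 + 45\right) = 154 \cdot 66 = 10164$)
$- 51 s 97 - \left(-328 - 72\right) 799 = \left(-51\right) 10164 \cdot 97 - \left(-328 - 72\right) 799 = \left(-518364\right) 97 - \left(-400\right) 799 = -50281308 - -319600 = -50281308 + 319600 = -49961708$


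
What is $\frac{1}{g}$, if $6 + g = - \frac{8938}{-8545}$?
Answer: $- \frac{8545}{42332} \approx -0.20186$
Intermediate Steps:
$g = - \frac{42332}{8545}$ ($g = -6 - \frac{8938}{-8545} = -6 - - \frac{8938}{8545} = -6 + \frac{8938}{8545} = - \frac{42332}{8545} \approx -4.954$)
$\frac{1}{g} = \frac{1}{- \frac{42332}{8545}} = - \frac{8545}{42332}$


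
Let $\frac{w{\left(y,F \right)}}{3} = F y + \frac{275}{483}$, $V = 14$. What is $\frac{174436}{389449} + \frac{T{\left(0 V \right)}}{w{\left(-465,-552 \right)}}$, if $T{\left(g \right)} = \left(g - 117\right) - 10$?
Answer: $\frac{21618039194037}{48282607680035} \approx 0.44774$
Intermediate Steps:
$w{\left(y,F \right)} = \frac{275}{161} + 3 F y$ ($w{\left(y,F \right)} = 3 \left(F y + \frac{275}{483}\right) = 3 \left(\frac{275}{483} + F y\right) = \frac{275}{161} + 3 F y$)
$T{\left(g \right)} = -127 + g$ ($T{\left(g \right)} = \left(-117 + g\right) - 10 = -127 + g$)
$\frac{174436}{389449} + \frac{T{\left(0 V \right)}}{w{\left(-465,-552 \right)}} = \frac{174436}{389449} + \frac{-127 + 0 \cdot 14}{\frac{275}{161} + 3 \left(-552\right) \left(-465\right)} = 174436 \cdot \frac{1}{389449} + \frac{-127 + 0}{\frac{275}{161} + 770040} = \frac{174436}{389449} - \frac{127}{\frac{123976715}{161}} = \frac{174436}{389449} - \frac{20447}{123976715} = \frac{21618039194037}{48282607680035}$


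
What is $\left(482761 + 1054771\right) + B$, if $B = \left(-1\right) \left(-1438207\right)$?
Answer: $2975739$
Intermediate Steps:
$B = 1438207$
$\left(482761 + 1054771\right) + B = \left(482761 + 1054771\right) + 1438207 = 1537532 + 1438207 = 2975739$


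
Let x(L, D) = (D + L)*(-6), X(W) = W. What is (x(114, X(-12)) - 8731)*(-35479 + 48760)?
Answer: -124084383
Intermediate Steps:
x(L, D) = -6*D - 6*L
(x(114, X(-12)) - 8731)*(-35479 + 48760) = ((-6*(-12) - 6*114) - 8731)*(-35479 + 48760) = ((72 - 684) - 8731)*13281 = (-612 - 8731)*13281 = -9343*13281 = -124084383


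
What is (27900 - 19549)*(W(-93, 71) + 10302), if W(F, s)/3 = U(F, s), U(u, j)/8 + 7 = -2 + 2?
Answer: 84629034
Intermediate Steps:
U(u, j) = -56 (U(u, j) = -56 + 8*(-2 + 2) = -56 + 8*0 = -56 + 0 = -56)
W(F, s) = -168 (W(F, s) = 3*(-56) = -168)
(27900 - 19549)*(W(-93, 71) + 10302) = (27900 - 19549)*(-168 + 10302) = 8351*10134 = 84629034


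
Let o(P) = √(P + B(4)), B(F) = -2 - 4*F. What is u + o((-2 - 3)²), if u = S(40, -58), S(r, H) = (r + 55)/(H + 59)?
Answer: 95 + √7 ≈ 97.646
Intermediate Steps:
S(r, H) = (55 + r)/(59 + H)
u = 95 (u = (55 + 40)/(59 - 58) = 95/1 = 1*95 = 95)
o(P) = √(-18 + P) (o(P) = √(P + (-2 - 4*4)) = √(P + (-2 - 16)) = √(P - 18) = √(-18 + P))
u + o((-2 - 3)²) = 95 + √(-18 + (-2 - 3)²) = 95 + √(-18 + (-5)²) = 95 + √(-18 + 25) = 95 + √7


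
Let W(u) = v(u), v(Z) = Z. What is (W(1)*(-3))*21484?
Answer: -64452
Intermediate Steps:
W(u) = u
(W(1)*(-3))*21484 = (1*(-3))*21484 = -3*21484 = -64452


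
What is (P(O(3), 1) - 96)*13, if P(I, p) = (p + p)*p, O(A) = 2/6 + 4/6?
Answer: -1222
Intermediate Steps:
O(A) = 1 (O(A) = 2*(⅙) + 4*(⅙) = ⅓ + ⅔ = 1)
P(I, p) = 2*p² (P(I, p) = (2*p)*p = 2*p²)
(P(O(3), 1) - 96)*13 = (2*1² - 96)*13 = (2*1 - 96)*13 = (2 - 96)*13 = -94*13 = -1222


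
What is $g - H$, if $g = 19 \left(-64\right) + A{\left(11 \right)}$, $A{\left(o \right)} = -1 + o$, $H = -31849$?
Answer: $30643$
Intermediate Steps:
$g = -1206$ ($g = 19 \left(-64\right) + \left(-1 + 11\right) = -1216 + 10 = -1206$)
$g - H = -1206 - -31849 = -1206 + 31849 = 30643$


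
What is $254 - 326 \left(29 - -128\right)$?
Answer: $-50928$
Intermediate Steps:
$254 - 326 \left(29 - -128\right) = 254 - 326 \left(29 + 128\right) = 254 - 51182 = -50928$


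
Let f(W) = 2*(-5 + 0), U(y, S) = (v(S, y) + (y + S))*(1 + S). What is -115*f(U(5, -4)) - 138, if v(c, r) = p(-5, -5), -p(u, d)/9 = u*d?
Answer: 1012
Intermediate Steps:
p(u, d) = -9*d*u (p(u, d) = -9*u*d = -9*d*u)
v(c, r) = -225 (v(c, r) = -9*(-5)*(-5) = -225)
U(y, S) = (1 + S)*(-225 + S + y) (U(y, S) = (-225 + (y + S))*(1 + S) = (-225 + (S + y))*(1 + S) = (-225 + S + y)*(1 + S) = (1 + S)*(-225 + S + y))
f(W) = -10 (f(W) = 2*(-5) = -10)
-115*f(U(5, -4)) - 138 = -115*(-10) - 138 = 1150 - 138 = 1012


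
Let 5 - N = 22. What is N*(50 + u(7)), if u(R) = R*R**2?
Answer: -6681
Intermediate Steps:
N = -17 (N = 5 - 1*22 = 5 - 22 = -17)
u(R) = R**3
N*(50 + u(7)) = -17*(50 + 7**3) = -17*(50 + 343) = -17*393 = -6681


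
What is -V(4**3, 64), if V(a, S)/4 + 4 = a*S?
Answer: -16368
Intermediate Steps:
V(a, S) = -16 + 4*S*a (V(a, S) = -16 + 4*(a*S) = -16 + 4*(S*a) = -16 + 4*S*a)
-V(4**3, 64) = -(-16 + 4*64*4**3) = -(-16 + 4*64*64) = -(-16 + 16384) = -1*16368 = -16368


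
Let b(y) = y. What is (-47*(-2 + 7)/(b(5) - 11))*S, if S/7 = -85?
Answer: -139825/6 ≈ -23304.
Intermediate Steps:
S = -595 (S = 7*(-85) = -595)
(-47*(-2 + 7)/(b(5) - 11))*S = -47*(-2 + 7)/(5 - 11)*(-595) = -235/(-6)*(-595) = -235*(-1)/6*(-595) = -47*(-⅚)*(-595) = (235/6)*(-595) = -139825/6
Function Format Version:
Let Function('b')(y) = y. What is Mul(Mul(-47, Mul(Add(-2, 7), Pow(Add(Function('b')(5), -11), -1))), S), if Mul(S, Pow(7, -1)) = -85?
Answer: Rational(-139825, 6) ≈ -23304.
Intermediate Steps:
S = -595 (S = Mul(7, -85) = -595)
Mul(Mul(-47, Mul(Add(-2, 7), Pow(Add(Function('b')(5), -11), -1))), S) = Mul(Mul(-47, Mul(Add(-2, 7), Pow(Add(5, -11), -1))), -595) = Mul(Mul(-47, Mul(5, Pow(-6, -1))), -595) = Mul(Mul(-47, Mul(5, Rational(-1, 6))), -595) = Mul(Mul(-47, Rational(-5, 6)), -595) = Mul(Rational(235, 6), -595) = Rational(-139825, 6)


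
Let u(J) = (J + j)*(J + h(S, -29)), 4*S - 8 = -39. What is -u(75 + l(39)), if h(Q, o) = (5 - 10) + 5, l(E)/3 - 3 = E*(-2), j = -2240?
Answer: -358500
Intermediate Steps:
S = -31/4 (S = 2 + (¼)*(-39) = 2 - 39/4 = -31/4 ≈ -7.7500)
l(E) = 9 - 6*E (l(E) = 9 + 3*(E*(-2)) = 9 + 3*(-2*E) = 9 - 6*E)
h(Q, o) = 0 (h(Q, o) = -5 + 5 = 0)
u(J) = J*(-2240 + J) (u(J) = (J - 2240)*(J + 0) = (-2240 + J)*J = J*(-2240 + J))
-u(75 + l(39)) = -(75 + (9 - 6*39))*(-2240 + (75 + (9 - 6*39))) = -(75 + (9 - 234))*(-2240 + (75 + (9 - 234))) = -(75 - 225)*(-2240 + (75 - 225)) = -(-150)*(-2240 - 150) = -(-150)*(-2390) = -1*358500 = -358500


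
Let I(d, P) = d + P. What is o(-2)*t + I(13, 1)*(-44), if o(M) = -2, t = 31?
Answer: -678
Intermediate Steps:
I(d, P) = P + d
o(-2)*t + I(13, 1)*(-44) = -2*31 + (1 + 13)*(-44) = -62 + 14*(-44) = -62 - 616 = -678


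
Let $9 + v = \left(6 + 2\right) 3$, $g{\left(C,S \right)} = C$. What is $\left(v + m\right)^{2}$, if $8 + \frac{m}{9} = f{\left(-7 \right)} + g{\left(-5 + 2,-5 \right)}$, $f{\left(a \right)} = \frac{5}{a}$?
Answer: $\frac{400689}{49} \approx 8177.3$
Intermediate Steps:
$v = 15$ ($v = -9 + \left(6 + 2\right) 3 = -9 + 8 \cdot 3 = -9 + 24 = 15$)
$m = - \frac{738}{7}$ ($m = -72 + 9 \left(\frac{5}{-7} + \left(-5 + 2\right)\right) = -72 + 9 \left(5 \left(- \frac{1}{7}\right) - 3\right) = -72 + 9 \left(- \frac{5}{7} - 3\right) = -72 + 9 \left(- \frac{26}{7}\right) = -72 - \frac{234}{7} = - \frac{738}{7} \approx -105.43$)
$\left(v + m\right)^{2} = \left(15 - \frac{738}{7}\right)^{2} = \left(- \frac{633}{7}\right)^{2} = \frac{400689}{49}$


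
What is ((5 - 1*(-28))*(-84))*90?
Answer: -249480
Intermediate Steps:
((5 - 1*(-28))*(-84))*90 = ((5 + 28)*(-84))*90 = (33*(-84))*90 = -2772*90 = -249480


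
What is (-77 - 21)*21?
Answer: -2058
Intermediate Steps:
(-77 - 21)*21 = -98*21 = -2058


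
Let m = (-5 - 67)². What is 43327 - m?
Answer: 38143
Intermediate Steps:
m = 5184 (m = (-72)² = 5184)
43327 - m = 43327 - 1*5184 = 43327 - 5184 = 38143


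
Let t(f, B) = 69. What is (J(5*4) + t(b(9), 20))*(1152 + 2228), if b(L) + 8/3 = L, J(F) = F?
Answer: 300820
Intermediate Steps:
b(L) = -8/3 + L
(J(5*4) + t(b(9), 20))*(1152 + 2228) = (5*4 + 69)*(1152 + 2228) = (20 + 69)*3380 = 89*3380 = 300820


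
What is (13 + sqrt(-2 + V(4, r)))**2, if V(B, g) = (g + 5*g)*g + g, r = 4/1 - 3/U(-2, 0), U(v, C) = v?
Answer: (13 + sqrt(185))**2 ≈ 707.64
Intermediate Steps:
r = 11/2 (r = 4/1 - 3/(-2) = 4*1 - 3*(-1/2) = 4 + 3/2 = 11/2 ≈ 5.5000)
V(B, g) = g + 6*g**2 (V(B, g) = (6*g)*g + g = 6*g**2 + g = g + 6*g**2)
(13 + sqrt(-2 + V(4, r)))**2 = (13 + sqrt(-2 + 11*(1 + 6*(11/2))/2))**2 = (13 + sqrt(-2 + 11*(1 + 33)/2))**2 = (13 + sqrt(-2 + (11/2)*34))**2 = (13 + sqrt(-2 + 187))**2 = (13 + sqrt(185))**2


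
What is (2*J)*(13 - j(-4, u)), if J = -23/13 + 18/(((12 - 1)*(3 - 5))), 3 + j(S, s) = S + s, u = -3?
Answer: -17020/143 ≈ -119.02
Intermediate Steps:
j(S, s) = -3 + S + s (j(S, s) = -3 + (S + s) = -3 + S + s)
J = -370/143 (J = -23*1/13 + 18/((11*(-2))) = -23/13 + 18/(-22) = -23/13 + 18*(-1/22) = -23/13 - 9/11 = -370/143 ≈ -2.5874)
(2*J)*(13 - j(-4, u)) = (2*(-370/143))*(13 - (-3 - 4 - 3)) = -740*(13 - 1*(-10))/143 = -740*(13 + 10)/143 = -740/143*23 = -17020/143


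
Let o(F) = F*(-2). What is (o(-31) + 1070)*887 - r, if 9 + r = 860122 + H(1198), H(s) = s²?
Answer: -1291233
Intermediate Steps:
o(F) = -2*F
r = 2295317 (r = -9 + (860122 + 1198²) = -9 + (860122 + 1435204) = -9 + 2295326 = 2295317)
(o(-31) + 1070)*887 - r = (-2*(-31) + 1070)*887 - 1*2295317 = (62 + 1070)*887 - 2295317 = 1132*887 - 2295317 = 1004084 - 2295317 = -1291233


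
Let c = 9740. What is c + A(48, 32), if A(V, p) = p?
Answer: 9772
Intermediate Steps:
c + A(48, 32) = 9740 + 32 = 9772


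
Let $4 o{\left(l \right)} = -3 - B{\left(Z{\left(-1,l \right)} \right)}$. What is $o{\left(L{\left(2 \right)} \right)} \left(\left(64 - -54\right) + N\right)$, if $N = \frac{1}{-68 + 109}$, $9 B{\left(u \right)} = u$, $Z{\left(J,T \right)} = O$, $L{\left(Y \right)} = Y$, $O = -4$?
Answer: $- \frac{37099}{492} \approx -75.404$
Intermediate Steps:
$Z{\left(J,T \right)} = -4$
$B{\left(u \right)} = \frac{u}{9}$
$N = \frac{1}{41} \approx 0.02439$
$o{\left(l \right)} = - \frac{23}{36}$ ($o{\left(l \right)} = \frac{-3 - \frac{1}{9} \left(-4\right)}{4} = \frac{-3 - - \frac{4}{9}}{4} = \frac{-3 + \frac{4}{9}}{4} = \frac{1}{4} \left(- \frac{23}{9}\right) = - \frac{23}{36}$)
$o{\left(L{\left(2 \right)} \right)} \left(\left(64 - -54\right) + N\right) = - \frac{23 \left(\left(64 - -54\right) + \frac{1}{41}\right)}{36} = - \frac{23 \left(\left(64 + 54\right) + \frac{1}{41}\right)}{36} = - \frac{23 \left(118 + \frac{1}{41}\right)}{36} = \left(- \frac{23}{36}\right) \frac{4839}{41} = - \frac{37099}{492}$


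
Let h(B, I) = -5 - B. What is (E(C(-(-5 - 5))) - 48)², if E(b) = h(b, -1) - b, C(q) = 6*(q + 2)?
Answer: 38809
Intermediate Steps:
C(q) = 12 + 6*q (C(q) = 6*(2 + q) = 12 + 6*q)
E(b) = -5 - 2*b (E(b) = (-5 - b) - b = -5 - 2*b)
(E(C(-(-5 - 5))) - 48)² = ((-5 - 2*(12 + 6*(-(-5 - 5)))) - 48)² = ((-5 - 2*(12 + 6*(-1*(-10)))) - 48)² = ((-5 - 2*(12 + 6*10)) - 48)² = ((-5 - 2*(12 + 60)) - 48)² = ((-5 - 2*72) - 48)² = ((-5 - 144) - 48)² = (-149 - 48)² = (-197)² = 38809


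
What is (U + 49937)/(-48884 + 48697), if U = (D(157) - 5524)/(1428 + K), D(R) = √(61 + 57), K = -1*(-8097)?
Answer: -475644401/1781175 - √118/1781175 ≈ -267.04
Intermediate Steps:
K = 8097
D(R) = √118
U = -5524/9525 + √118/9525 (U = (√118 - 5524)/(1428 + 8097) = (-5524 + √118)/9525 = (-5524 + √118)*(1/9525) = -5524/9525 + √118/9525 ≈ -0.57881)
(U + 49937)/(-48884 + 48697) = ((-5524/9525 + √118/9525) + 49937)/(-48884 + 48697) = (475644401/9525 + √118/9525)/(-187) = (475644401/9525 + √118/9525)*(-1/187) = -475644401/1781175 - √118/1781175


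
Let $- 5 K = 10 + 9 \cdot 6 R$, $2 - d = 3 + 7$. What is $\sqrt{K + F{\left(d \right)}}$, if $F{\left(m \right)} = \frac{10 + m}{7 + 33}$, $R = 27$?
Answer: $\frac{i \sqrt{29355}}{10} \approx 17.133 i$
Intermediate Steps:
$d = -8$ ($d = 2 - \left(3 + 7\right) = 2 - 10 = -8$)
$F{\left(m \right)} = \frac{1}{4} + \frac{m}{40}$ ($F{\left(m \right)} = \frac{10 + m}{40} = \left(10 + m\right) \frac{1}{40} = \frac{1}{4} + \frac{m}{40}$)
$K = - \frac{1468}{5}$ ($K = - \frac{10 + 9 \cdot 6 \cdot 27}{5} = - \frac{10 + 54 \cdot 27}{5} = - \frac{10 + 1458}{5} = \left(- \frac{1}{5}\right) 1468 = - \frac{1468}{5} \approx -293.6$)
$\sqrt{K + F{\left(d \right)}} = \sqrt{- \frac{1468}{5} + \left(\frac{1}{4} + \frac{1}{40} \left(-8\right)\right)} = \sqrt{- \frac{1468}{5} + \left(\frac{1}{4} - \frac{1}{5}\right)} = \sqrt{- \frac{1468}{5} + \frac{1}{20}} = \sqrt{- \frac{5871}{20}} = \frac{i \sqrt{29355}}{10}$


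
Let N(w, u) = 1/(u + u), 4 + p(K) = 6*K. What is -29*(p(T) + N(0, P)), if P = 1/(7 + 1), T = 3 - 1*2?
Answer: -174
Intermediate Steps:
T = 1 (T = 3 - 2 = 1)
P = ⅛ (P = 1/8 = ⅛ ≈ 0.12500)
p(K) = -4 + 6*K
N(w, u) = 1/(2*u)
-29*(p(T) + N(0, P)) = -29*((-4 + 6*1) + 1/(2*(⅛))) = -29*((-4 + 6) + (½)*8) = -29*(2 + 4) = -29*6 = -174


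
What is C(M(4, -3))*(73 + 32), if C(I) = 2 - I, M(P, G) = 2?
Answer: 0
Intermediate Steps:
C(M(4, -3))*(73 + 32) = (2 - 1*2)*(73 + 32) = (2 - 2)*105 = 0*105 = 0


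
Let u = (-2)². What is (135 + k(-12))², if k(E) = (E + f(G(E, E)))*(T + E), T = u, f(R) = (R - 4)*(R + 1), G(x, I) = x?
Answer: 1385329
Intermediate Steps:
f(R) = (1 + R)*(-4 + R) (f(R) = (-4 + R)*(1 + R) = (1 + R)*(-4 + R))
u = 4
T = 4
k(E) = (4 + E)*(-4 + E² - 2*E) (k(E) = (E + (-4 + E² - 3*E))*(4 + E) = (-4 + E² - 2*E)*(4 + E) = (4 + E)*(-4 + E² - 2*E))
(135 + k(-12))² = (135 + (-16 + (-12)³ - 12*(-12) + 2*(-12)²))² = (135 + (-16 - 1728 + 144 + 2*144))² = (135 + (-16 - 1728 + 144 + 288))² = (135 - 1312)² = (-1177)² = 1385329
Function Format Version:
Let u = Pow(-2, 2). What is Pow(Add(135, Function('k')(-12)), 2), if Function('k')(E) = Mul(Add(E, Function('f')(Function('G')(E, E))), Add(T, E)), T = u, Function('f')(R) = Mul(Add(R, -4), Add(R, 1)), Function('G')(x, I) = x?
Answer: 1385329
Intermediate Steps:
Function('f')(R) = Mul(Add(1, R), Add(-4, R)) (Function('f')(R) = Mul(Add(-4, R), Add(1, R)) = Mul(Add(1, R), Add(-4, R)))
u = 4
T = 4
Function('k')(E) = Mul(Add(4, E), Add(-4, Pow(E, 2), Mul(-2, E))) (Function('k')(E) = Mul(Add(E, Add(-4, Pow(E, 2), Mul(-3, E))), Add(4, E)) = Mul(Add(-4, Pow(E, 2), Mul(-2, E)), Add(4, E)) = Mul(Add(4, E), Add(-4, Pow(E, 2), Mul(-2, E))))
Pow(Add(135, Function('k')(-12)), 2) = Pow(Add(135, Add(-16, Pow(-12, 3), Mul(-12, -12), Mul(2, Pow(-12, 2)))), 2) = Pow(Add(135, Add(-16, -1728, 144, Mul(2, 144))), 2) = Pow(Add(135, Add(-16, -1728, 144, 288)), 2) = Pow(Add(135, -1312), 2) = Pow(-1177, 2) = 1385329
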